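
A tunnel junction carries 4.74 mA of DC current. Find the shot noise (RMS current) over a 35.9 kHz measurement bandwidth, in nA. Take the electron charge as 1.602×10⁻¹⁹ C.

I_n = √(2qI·B)
2qI·B = 2 × 1.602×10⁻¹⁹ × 4.74×10⁻³ × 3.59×10⁴ = 5.45×10⁻¹⁷ A²
I_n = √(5.45×10⁻¹⁷) = 7.38×10⁻⁹ A = 7.38 nA

7.38 nA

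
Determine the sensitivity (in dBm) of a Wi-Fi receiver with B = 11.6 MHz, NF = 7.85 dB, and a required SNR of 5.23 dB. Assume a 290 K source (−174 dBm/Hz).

−90.3 dBm

Sensitivity = −174 + 10 log₁₀(B) + NF + SNR_min
= −174 + 70.64 + 7.85 + 5.23
= −90.28 dBm → −90.3 dBm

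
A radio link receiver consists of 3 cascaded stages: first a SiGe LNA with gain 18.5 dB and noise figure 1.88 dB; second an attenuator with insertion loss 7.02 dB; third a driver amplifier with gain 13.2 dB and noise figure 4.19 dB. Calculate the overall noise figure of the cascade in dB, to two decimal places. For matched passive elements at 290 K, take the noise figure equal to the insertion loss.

Convert to linear (a loss of L dB is a gain of −L dB): F_i = 10^(NF_i/10), G_i = 10^(G_i,dB/10)
  Stage 1: F_1 = 10^(1.88/10) = 1.542, G_1 = 10^(18.5/10) = 70.79
  Stage 2: F_2 = 10^(7.02/10) = 5.035, G_2 = 10^(−7.02/10) = 0.1986
  Stage 3: F_3 = 10^(4.19/10) = 2.624, G_3 = 10^(13.2/10) = 20.89
Friis cascade:
  F = 1.542 + (5.035 − 1)/70.79 + (2.624 − 1)/14.06 = 1.714
NF = 10 log₁₀(1.714) = 2.34 dB

2.34 dB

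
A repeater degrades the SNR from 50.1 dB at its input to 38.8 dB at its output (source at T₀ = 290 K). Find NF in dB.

11.3 dB

NF (dB) = SNR_in(dB) − SNR_out(dB) when the source is at T₀
NF = 50.1 − 38.8 = 11.3 dB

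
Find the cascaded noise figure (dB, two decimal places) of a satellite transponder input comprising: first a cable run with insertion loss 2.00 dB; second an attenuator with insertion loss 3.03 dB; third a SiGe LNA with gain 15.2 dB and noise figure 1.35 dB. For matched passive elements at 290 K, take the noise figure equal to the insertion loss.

6.38 dB

Convert to linear (a loss of L dB is a gain of −L dB): F_i = 10^(NF_i/10), G_i = 10^(G_i,dB/10)
  Stage 1: F_1 = 10^(2.00/10) = 1.585, G_1 = 10^(−2.00/10) = 0.6310
  Stage 2: F_2 = 10^(3.03/10) = 2.009, G_2 = 10^(−3.03/10) = 0.4977
  Stage 3: F_3 = 10^(1.35/10) = 1.365, G_3 = 10^(15.2/10) = 33.11
Friis cascade:
  F = 1.585 + (2.009 − 1)/0.6310 + (1.365 − 1)/0.3141 = 4.345
NF = 10 log₁₀(4.345) = 6.38 dB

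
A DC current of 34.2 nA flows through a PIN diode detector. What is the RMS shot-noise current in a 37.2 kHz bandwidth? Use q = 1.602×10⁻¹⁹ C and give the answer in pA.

I_n = √(2qI·B)
2qI·B = 2 × 1.602×10⁻¹⁹ × 3.42×10⁻⁸ × 3.72×10⁴ = 4.08×10⁻²² A²
I_n = √(4.08×10⁻²²) = 2.02×10⁻¹¹ A = 20.2 pA

20.2 pA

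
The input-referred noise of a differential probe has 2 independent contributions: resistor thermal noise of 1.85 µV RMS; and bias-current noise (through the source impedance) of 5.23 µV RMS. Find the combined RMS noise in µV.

5.55 µV

Uncorrelated sources add in power (mean-square): V_tot = √(ΣV_i²)
V_tot = √[(1.85×10⁻⁶)² + (5.23×10⁻⁶)²] = 5.55×10⁻⁶ V = 5.55 µV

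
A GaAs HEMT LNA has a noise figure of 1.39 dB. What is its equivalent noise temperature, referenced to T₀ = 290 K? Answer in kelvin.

F = 10^(1.39/10) = 1.37721
T_e = (F − 1)·T₀ = (1.37721 − 1) × 290 = 109 K

109 K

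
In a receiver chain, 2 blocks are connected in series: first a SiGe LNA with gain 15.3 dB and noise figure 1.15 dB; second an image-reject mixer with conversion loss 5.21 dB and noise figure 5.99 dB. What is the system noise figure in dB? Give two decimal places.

Convert to linear (a loss of L dB is a gain of −L dB): F_i = 10^(NF_i/10), G_i = 10^(G_i,dB/10)
  Stage 1: F_1 = 10^(1.15/10) = 1.303, G_1 = 10^(15.3/10) = 33.88
  Stage 2: F_2 = 10^(5.99/10) = 3.972, G_2 = 10^(−5.21/10) = 0.3013
Friis cascade:
  F = 1.303 + (3.972 − 1)/33.88 = 1.391
NF = 10 log₁₀(1.391) = 1.43 dB

1.43 dB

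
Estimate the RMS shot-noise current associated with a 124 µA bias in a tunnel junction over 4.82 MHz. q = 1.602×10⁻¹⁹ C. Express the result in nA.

13.8 nA

I_n = √(2qI·B)
2qI·B = 2 × 1.602×10⁻¹⁹ × 1.24×10⁻⁴ × 4.82×10⁶ = 1.91×10⁻¹⁶ A²
I_n = √(1.91×10⁻¹⁶) = 1.38×10⁻⁸ A = 13.8 nA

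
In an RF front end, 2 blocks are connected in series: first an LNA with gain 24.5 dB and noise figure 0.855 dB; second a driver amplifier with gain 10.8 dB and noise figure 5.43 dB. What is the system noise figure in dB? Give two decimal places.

0.89 dB

Convert to linear (a loss of L dB is a gain of −L dB): F_i = 10^(NF_i/10), G_i = 10^(G_i,dB/10)
  Stage 1: F_1 = 10^(0.855/10) = 1.218, G_1 = 10^(24.5/10) = 281.8
  Stage 2: F_2 = 10^(5.43/10) = 3.491, G_2 = 10^(10.8/10) = 12.02
Friis cascade:
  F = 1.218 + (3.491 − 1)/281.8 = 1.226
NF = 10 log₁₀(1.226) = 0.89 dB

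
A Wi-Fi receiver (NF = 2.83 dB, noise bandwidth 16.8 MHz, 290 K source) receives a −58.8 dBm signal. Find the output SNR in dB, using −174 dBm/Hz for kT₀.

40.1 dB

Noise floor: N = −174 + 10 log₁₀(B) + NF
10 log₁₀(1.68×10⁷) = 72.25 dB
N = −174 + 72.25 + 2.83 = −98.92 dBm
SNR = P_sig − N = −58.8 − (−98.92) = 40.12 dB → 40.1 dB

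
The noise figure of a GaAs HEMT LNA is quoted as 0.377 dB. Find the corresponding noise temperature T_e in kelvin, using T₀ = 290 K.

F = 10^(0.377/10) = 1.09069
T_e = (F − 1)·T₀ = (1.09069 − 1) × 290 = 26.3 K

26.3 K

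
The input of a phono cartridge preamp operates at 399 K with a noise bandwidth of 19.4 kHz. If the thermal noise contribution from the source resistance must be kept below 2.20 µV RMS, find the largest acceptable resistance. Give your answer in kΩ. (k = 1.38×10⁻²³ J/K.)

Johnson–Nyquist: V_n = √(4kTRB) ⇒ R = V_n² / (4kTB)
4kTB = 4 × 1.38×10⁻²³ × 399 × 1.94×10⁴ = 4.27×10⁻¹⁶
R = (2.20×10⁻⁶)² / 4.27×10⁻¹⁶ = 1.13×10⁴ Ω = 11.3 kΩ

11.3 kΩ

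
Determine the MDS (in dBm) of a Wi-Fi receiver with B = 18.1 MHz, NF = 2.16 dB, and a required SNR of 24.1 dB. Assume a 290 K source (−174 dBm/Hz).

−75.2 dBm

Sensitivity = −174 + 10 log₁₀(B) + NF + SNR_min
= −174 + 72.58 + 2.16 + 24.1
= −75.16 dBm → −75.2 dBm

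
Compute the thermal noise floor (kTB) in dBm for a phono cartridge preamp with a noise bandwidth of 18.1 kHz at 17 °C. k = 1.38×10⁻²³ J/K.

T = 17 °C + 273.15 = 290.15 K
P_n = kTB = 1.38×10⁻²³ × 290.15 × 1.81×10⁴ = 7.25×10⁻¹⁷ W
In dBm: 10 log₁₀(7.25×10⁻¹⁷ / 10⁻³) = −131.4 dBm

−131.4 dBm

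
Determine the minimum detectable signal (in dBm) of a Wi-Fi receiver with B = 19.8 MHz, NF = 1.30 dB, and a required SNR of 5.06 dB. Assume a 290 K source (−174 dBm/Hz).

−94.7 dBm

Sensitivity = −174 + 10 log₁₀(B) + NF + SNR_min
= −174 + 72.97 + 1.30 + 5.06
= −94.67 dBm → −94.7 dBm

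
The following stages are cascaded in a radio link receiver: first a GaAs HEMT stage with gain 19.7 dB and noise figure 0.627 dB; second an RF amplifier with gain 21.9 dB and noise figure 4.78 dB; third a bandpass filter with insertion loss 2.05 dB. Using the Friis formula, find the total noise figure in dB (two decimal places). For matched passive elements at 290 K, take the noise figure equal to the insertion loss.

Convert to linear (a loss of L dB is a gain of −L dB): F_i = 10^(NF_i/10), G_i = 10^(G_i,dB/10)
  Stage 1: F_1 = 10^(0.627/10) = 1.155, G_1 = 10^(19.7/10) = 93.33
  Stage 2: F_2 = 10^(4.78/10) = 3.006, G_2 = 10^(21.9/10) = 154.9
  Stage 3: F_3 = 10^(2.05/10) = 1.603, G_3 = 10^(−2.05/10) = 0.6237
Friis cascade:
  F = 1.155 + (3.006 − 1)/93.33 + (1.603 − 1)/1.445×10⁴ = 1.177
NF = 10 log₁₀(1.177) = 0.71 dB

0.71 dB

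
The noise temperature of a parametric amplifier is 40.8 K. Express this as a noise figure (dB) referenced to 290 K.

0.572 dB

F = 1 + T_e/T₀ = 1 + 40.8/290 = 1.14069
NF = 10 log₁₀(1.14069) = 0.572 dB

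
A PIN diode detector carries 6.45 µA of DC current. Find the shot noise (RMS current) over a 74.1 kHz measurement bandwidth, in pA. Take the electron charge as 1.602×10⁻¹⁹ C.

I_n = √(2qI·B)
2qI·B = 2 × 1.602×10⁻¹⁹ × 6.45×10⁻⁶ × 7.41×10⁴ = 1.53×10⁻¹⁹ A²
I_n = √(1.53×10⁻¹⁹) = 3.91×10⁻¹⁰ A = 391 pA

391 pA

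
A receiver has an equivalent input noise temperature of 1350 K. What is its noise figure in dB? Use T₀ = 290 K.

F = 1 + T_e/T₀ = 1 + 1350/290 = 5.65517
NF = 10 log₁₀(5.65517) = 7.52 dB

7.52 dB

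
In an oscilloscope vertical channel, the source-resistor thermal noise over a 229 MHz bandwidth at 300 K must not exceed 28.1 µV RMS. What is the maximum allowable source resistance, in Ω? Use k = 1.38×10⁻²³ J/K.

Johnson–Nyquist: V_n = √(4kTRB) ⇒ R = V_n² / (4kTB)
4kTB = 4 × 1.38×10⁻²³ × 300 × 2.29×10⁸ = 3.79×10⁻¹²
R = (2.81×10⁻⁵)² / 3.79×10⁻¹² = 2.08×10² Ω = 208 Ω

208 Ω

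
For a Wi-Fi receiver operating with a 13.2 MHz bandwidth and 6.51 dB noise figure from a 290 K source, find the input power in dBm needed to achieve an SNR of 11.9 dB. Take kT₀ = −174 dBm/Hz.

Sensitivity = −174 + 10 log₁₀(B) + NF + SNR_min
= −174 + 71.21 + 6.51 + 11.9
= −84.38 dBm → −84.4 dBm

−84.4 dBm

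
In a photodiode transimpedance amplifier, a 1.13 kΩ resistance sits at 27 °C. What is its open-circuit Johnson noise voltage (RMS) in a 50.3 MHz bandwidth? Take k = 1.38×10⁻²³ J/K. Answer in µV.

T = 27 °C + 273.15 = 300.15 K
V_n = √(4kTRB)
4kTRB = 4 × 1.38×10⁻²³ × 300.15 × 1.13×10³ × 5.03×10⁷ = 9.42×10⁻¹⁰ V²
V_n = √(9.42×10⁻¹⁰) = 3.07×10⁻⁵ V = 30.7 µV

30.7 µV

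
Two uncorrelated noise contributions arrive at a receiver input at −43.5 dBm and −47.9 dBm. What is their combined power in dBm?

−42.2 dBm

Convert to linear, add, convert back:
P₁ = 4.47×10⁻⁸ W, P₂ = 1.62×10⁻⁸ W
P_tot = 6.09×10⁻⁸ W → 10 log₁₀(P_tot / 10⁻³) = −42.2 dBm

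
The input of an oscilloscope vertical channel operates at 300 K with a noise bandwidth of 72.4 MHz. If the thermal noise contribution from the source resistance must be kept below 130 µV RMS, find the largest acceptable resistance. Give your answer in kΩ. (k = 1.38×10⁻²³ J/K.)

Johnson–Nyquist: V_n = √(4kTRB) ⇒ R = V_n² / (4kTB)
4kTB = 4 × 1.38×10⁻²³ × 300 × 7.24×10⁷ = 1.20×10⁻¹²
R = (1.30×10⁻⁴)² / 1.20×10⁻¹² = 1.41×10⁴ Ω = 14.1 kΩ

14.1 kΩ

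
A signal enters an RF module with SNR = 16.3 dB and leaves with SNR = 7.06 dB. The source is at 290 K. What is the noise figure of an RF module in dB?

9.24 dB

NF (dB) = SNR_in(dB) − SNR_out(dB) when the source is at T₀
NF = 16.3 − 7.06 = 9.24 dB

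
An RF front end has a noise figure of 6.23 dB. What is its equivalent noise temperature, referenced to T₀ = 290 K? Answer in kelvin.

927 K

F = 10^(6.23/10) = 4.19759
T_e = (F − 1)·T₀ = (4.19759 − 1) × 290 = 927 K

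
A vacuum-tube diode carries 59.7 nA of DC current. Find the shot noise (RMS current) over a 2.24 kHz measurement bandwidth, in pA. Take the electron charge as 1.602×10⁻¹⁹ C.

6.55 pA

I_n = √(2qI·B)
2qI·B = 2 × 1.602×10⁻¹⁹ × 5.97×10⁻⁸ × 2.24×10³ = 4.28×10⁻²³ A²
I_n = √(4.28×10⁻²³) = 6.55×10⁻¹² A = 6.55 pA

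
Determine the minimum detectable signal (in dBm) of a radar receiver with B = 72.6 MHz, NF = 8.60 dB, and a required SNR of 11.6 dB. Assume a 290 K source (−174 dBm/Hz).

Sensitivity = −174 + 10 log₁₀(B) + NF + SNR_min
= −174 + 78.61 + 8.60 + 11.6
= −75.19 dBm → −75.2 dBm

−75.2 dBm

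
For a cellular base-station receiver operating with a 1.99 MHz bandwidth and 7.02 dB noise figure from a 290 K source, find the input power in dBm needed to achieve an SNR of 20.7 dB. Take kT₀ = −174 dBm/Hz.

−83.3 dBm

Sensitivity = −174 + 10 log₁₀(B) + NF + SNR_min
= −174 + 62.99 + 7.02 + 20.7
= −83.29 dBm → −83.3 dBm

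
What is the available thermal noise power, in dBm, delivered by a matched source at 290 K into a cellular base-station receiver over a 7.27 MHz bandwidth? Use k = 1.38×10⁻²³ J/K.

−105.4 dBm

P_n = kTB = 1.38×10⁻²³ × 290 × 7.27×10⁶ = 2.91×10⁻¹⁴ W
In dBm: 10 log₁₀(2.91×10⁻¹⁴ / 10⁻³) = −105.4 dBm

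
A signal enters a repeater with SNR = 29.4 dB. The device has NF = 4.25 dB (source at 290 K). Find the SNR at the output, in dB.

By definition F = SNR_in/SNR_out, so in dB: SNR_out = SNR_in − NF
SNR_out = 29.4 − 4.25 = 25.15 dB

25.15 dB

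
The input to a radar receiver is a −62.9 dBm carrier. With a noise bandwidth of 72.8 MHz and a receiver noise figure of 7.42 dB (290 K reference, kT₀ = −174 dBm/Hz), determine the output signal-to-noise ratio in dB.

Noise floor: N = −174 + 10 log₁₀(B) + NF
10 log₁₀(7.28×10⁷) = 78.62 dB
N = −174 + 78.62 + 7.42 = −87.96 dBm
SNR = P_sig − N = −62.9 − (−87.96) = 25.06 dB → 25.1 dB

25.1 dB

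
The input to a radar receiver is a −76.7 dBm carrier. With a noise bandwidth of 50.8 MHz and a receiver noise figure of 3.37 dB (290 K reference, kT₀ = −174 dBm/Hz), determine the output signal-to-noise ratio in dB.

16.9 dB

Noise floor: N = −174 + 10 log₁₀(B) + NF
10 log₁₀(5.08×10⁷) = 77.06 dB
N = −174 + 77.06 + 3.37 = −93.57 dBm
SNR = P_sig − N = −76.7 − (−93.57) = 16.87 dB → 16.9 dB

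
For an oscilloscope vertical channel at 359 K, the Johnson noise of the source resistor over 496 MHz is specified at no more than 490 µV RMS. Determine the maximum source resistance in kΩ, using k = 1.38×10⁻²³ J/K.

24.4 kΩ

Johnson–Nyquist: V_n = √(4kTRB) ⇒ R = V_n² / (4kTB)
4kTB = 4 × 1.38×10⁻²³ × 359 × 4.96×10⁸ = 9.83×10⁻¹²
R = (4.90×10⁻⁴)² / 9.83×10⁻¹² = 2.44×10⁴ Ω = 24.4 kΩ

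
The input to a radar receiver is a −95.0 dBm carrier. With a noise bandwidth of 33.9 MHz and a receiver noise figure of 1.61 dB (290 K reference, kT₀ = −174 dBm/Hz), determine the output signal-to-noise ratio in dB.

Noise floor: N = −174 + 10 log₁₀(B) + NF
10 log₁₀(3.39×10⁷) = 75.3 dB
N = −174 + 75.3 + 1.61 = −97.09 dBm
SNR = P_sig − N = −95.0 − (−97.09) = 2.09 dB → 2.1 dB

2.1 dB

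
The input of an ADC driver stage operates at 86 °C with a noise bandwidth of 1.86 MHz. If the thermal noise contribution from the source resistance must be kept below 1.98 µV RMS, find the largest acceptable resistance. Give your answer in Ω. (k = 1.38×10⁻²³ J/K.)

T = 86 °C + 273.15 = 359.15 K
Johnson–Nyquist: V_n = √(4kTRB) ⇒ R = V_n² / (4kTB)
4kTB = 4 × 1.38×10⁻²³ × 359.15 × 1.86×10⁶ = 3.69×10⁻¹⁴
R = (1.98×10⁻⁶)² / 3.69×10⁻¹⁴ = 1.06×10² Ω = 106 Ω

106 Ω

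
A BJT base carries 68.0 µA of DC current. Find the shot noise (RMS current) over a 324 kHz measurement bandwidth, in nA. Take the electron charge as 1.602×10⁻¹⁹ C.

I_n = √(2qI·B)
2qI·B = 2 × 1.602×10⁻¹⁹ × 6.80×10⁻⁵ × 3.24×10⁵ = 7.06×10⁻¹⁸ A²
I_n = √(7.06×10⁻¹⁸) = 2.66×10⁻⁹ A = 2.66 nA

2.66 nA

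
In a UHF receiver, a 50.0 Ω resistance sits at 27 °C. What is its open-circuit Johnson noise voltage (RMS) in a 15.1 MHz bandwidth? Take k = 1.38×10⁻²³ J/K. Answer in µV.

T = 27 °C + 273.15 = 300.15 K
V_n = √(4kTRB)
4kTRB = 4 × 1.38×10⁻²³ × 300.15 × 5.00×10¹ × 1.51×10⁷ = 1.25×10⁻¹¹ V²
V_n = √(1.25×10⁻¹¹) = 3.54×10⁻⁶ V = 3.54 µV

3.54 µV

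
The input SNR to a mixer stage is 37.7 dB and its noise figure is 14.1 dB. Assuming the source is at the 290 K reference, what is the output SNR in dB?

By definition F = SNR_in/SNR_out, so in dB: SNR_out = SNR_in − NF
SNR_out = 37.7 − 14.1 = 23.6 dB

23.6 dB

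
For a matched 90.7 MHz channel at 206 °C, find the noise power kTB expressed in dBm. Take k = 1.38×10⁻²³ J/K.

T = 206 °C + 273.15 = 479.15 K
P_n = kTB = 1.38×10⁻²³ × 479.15 × 9.07×10⁷ = 6.00×10⁻¹³ W
In dBm: 10 log₁₀(6.00×10⁻¹³ / 10⁻³) = −92.2 dBm

−92.2 dBm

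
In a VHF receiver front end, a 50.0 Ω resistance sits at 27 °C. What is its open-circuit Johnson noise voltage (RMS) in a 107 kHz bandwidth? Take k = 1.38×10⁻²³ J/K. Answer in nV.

298 nV

T = 27 °C + 273.15 = 300.15 K
V_n = √(4kTRB)
4kTRB = 4 × 1.38×10⁻²³ × 300.15 × 5.00×10¹ × 1.07×10⁵ = 8.86×10⁻¹⁴ V²
V_n = √(8.86×10⁻¹⁴) = 2.98×10⁻⁷ V = 298 nV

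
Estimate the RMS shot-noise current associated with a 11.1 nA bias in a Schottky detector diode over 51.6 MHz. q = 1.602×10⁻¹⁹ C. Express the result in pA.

428 pA

I_n = √(2qI·B)
2qI·B = 2 × 1.602×10⁻¹⁹ × 1.11×10⁻⁸ × 5.16×10⁷ = 1.84×10⁻¹⁹ A²
I_n = √(1.84×10⁻¹⁹) = 4.28×10⁻¹⁰ A = 428 pA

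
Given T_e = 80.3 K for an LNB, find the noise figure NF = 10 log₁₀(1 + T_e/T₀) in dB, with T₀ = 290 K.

1.06 dB

F = 1 + T_e/T₀ = 1 + 80.3/290 = 1.2769
NF = 10 log₁₀(1.2769) = 1.06 dB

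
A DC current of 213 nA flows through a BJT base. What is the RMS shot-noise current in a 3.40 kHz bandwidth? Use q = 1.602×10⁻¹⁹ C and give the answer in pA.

15.2 pA

I_n = √(2qI·B)
2qI·B = 2 × 1.602×10⁻¹⁹ × 2.13×10⁻⁷ × 3.40×10³ = 2.32×10⁻²² A²
I_n = √(2.32×10⁻²²) = 1.52×10⁻¹¹ A = 15.2 pA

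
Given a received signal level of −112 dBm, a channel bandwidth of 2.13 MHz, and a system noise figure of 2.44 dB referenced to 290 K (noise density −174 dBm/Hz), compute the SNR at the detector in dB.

Noise floor: N = −174 + 10 log₁₀(B) + NF
10 log₁₀(2.13×10⁶) = 63.28 dB
N = −174 + 63.28 + 2.44 = −108.28 dBm
SNR = P_sig − N = −112 − (−108.28) = −3.72 dB → −3.7 dB

−3.7 dB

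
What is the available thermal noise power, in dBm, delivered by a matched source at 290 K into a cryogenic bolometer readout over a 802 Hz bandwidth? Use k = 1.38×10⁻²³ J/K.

−144.9 dBm

P_n = kTB = 1.38×10⁻²³ × 290 × 8.02×10² = 3.21×10⁻¹⁸ W
In dBm: 10 log₁₀(3.21×10⁻¹⁸ / 10⁻³) = −144.9 dBm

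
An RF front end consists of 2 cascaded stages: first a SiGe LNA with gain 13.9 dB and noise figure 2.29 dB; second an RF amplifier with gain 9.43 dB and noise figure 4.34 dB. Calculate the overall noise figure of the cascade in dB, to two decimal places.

Convert to linear (a loss of L dB is a gain of −L dB): F_i = 10^(NF_i/10), G_i = 10^(G_i,dB/10)
  Stage 1: F_1 = 10^(2.29/10) = 1.694, G_1 = 10^(13.9/10) = 24.55
  Stage 2: F_2 = 10^(4.34/10) = 2.716, G_2 = 10^(9.43/10) = 8.770
Friis cascade:
  F = 1.694 + (2.716 − 1)/24.55 = 1.764
NF = 10 log₁₀(1.764) = 2.47 dB

2.47 dB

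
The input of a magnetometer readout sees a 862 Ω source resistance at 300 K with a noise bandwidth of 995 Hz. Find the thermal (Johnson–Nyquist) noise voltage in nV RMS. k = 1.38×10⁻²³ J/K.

V_n = √(4kTRB)
4kTRB = 4 × 1.38×10⁻²³ × 300 × 8.62×10² × 9.95×10² = 1.42×10⁻¹⁴ V²
V_n = √(1.42×10⁻¹⁴) = 1.19×10⁻⁷ V = 119 nV

119 nV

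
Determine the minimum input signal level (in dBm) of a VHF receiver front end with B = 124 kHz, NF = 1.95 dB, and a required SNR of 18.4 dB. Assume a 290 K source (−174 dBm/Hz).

Sensitivity = −174 + 10 log₁₀(B) + NF + SNR_min
= −174 + 50.93 + 1.95 + 18.4
= −102.72 dBm → −102.7 dBm

−102.7 dBm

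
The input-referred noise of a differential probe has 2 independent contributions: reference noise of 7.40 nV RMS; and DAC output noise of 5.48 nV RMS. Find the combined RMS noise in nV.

9.21 nV

Uncorrelated sources add in power (mean-square): V_tot = √(ΣV_i²)
V_tot = √[(7.40×10⁻⁹)² + (5.48×10⁻⁹)²] = 9.21×10⁻⁹ V = 9.21 nV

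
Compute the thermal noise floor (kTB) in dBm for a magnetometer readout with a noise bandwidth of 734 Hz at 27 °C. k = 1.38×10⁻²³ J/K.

−145.2 dBm

T = 27 °C + 273.15 = 300.15 K
P_n = kTB = 1.38×10⁻²³ × 300.15 × 7.34×10² = 3.04×10⁻¹⁸ W
In dBm: 10 log₁₀(3.04×10⁻¹⁸ / 10⁻³) = −145.2 dBm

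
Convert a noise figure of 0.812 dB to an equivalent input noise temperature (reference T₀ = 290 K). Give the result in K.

F = 10^(0.812/10) = 1.20559
T_e = (F − 1)·T₀ = (1.20559 − 1) × 290 = 59.6 K

59.6 K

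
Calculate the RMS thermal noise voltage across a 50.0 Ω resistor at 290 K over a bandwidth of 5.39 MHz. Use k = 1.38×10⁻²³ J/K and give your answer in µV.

V_n = √(4kTRB)
4kTRB = 4 × 1.38×10⁻²³ × 290 × 5.00×10¹ × 5.39×10⁶ = 4.31×10⁻¹² V²
V_n = √(4.31×10⁻¹²) = 2.08×10⁻⁶ V = 2.08 µV

2.08 µV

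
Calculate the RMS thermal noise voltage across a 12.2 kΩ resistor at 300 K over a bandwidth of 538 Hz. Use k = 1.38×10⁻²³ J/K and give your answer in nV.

V_n = √(4kTRB)
4kTRB = 4 × 1.38×10⁻²³ × 300 × 1.22×10⁴ × 5.38×10² = 1.09×10⁻¹³ V²
V_n = √(1.09×10⁻¹³) = 3.30×10⁻⁷ V = 330 nV

330 nV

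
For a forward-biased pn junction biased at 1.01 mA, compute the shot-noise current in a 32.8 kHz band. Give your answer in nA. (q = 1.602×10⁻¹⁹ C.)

3.26 nA

I_n = √(2qI·B)
2qI·B = 2 × 1.602×10⁻¹⁹ × 1.01×10⁻³ × 3.28×10⁴ = 1.06×10⁻¹⁷ A²
I_n = √(1.06×10⁻¹⁷) = 3.26×10⁻⁹ A = 3.26 nA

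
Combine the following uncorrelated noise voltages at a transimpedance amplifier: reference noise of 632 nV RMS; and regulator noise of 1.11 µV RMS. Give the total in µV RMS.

Uncorrelated sources add in power (mean-square): V_tot = √(ΣV_i²)
V_tot = √[(6.32×10⁻⁷)² + (1.11×10⁻⁶)²] = 1.28×10⁻⁶ V = 1.28 µV

1.28 µV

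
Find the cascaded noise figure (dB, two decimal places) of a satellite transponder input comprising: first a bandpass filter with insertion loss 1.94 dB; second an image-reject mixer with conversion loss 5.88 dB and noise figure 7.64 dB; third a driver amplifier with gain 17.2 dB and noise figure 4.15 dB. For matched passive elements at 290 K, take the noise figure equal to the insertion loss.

Convert to linear (a loss of L dB is a gain of −L dB): F_i = 10^(NF_i/10), G_i = 10^(G_i,dB/10)
  Stage 1: F_1 = 10^(1.94/10) = 1.563, G_1 = 10^(−1.94/10) = 0.6397
  Stage 2: F_2 = 10^(7.64/10) = 5.808, G_2 = 10^(−5.88/10) = 0.2582
  Stage 3: F_3 = 10^(4.15/10) = 2.600, G_3 = 10^(17.2/10) = 52.48
Friis cascade:
  F = 1.563 + (5.808 − 1)/0.6397 + (2.600 − 1)/0.1652 = 18.76
NF = 10 log₁₀(18.76) = 12.73 dB

12.73 dB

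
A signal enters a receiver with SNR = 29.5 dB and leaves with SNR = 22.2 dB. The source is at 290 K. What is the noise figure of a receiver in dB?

7.3 dB

NF (dB) = SNR_in(dB) − SNR_out(dB) when the source is at T₀
NF = 29.5 − 22.2 = 7.3 dB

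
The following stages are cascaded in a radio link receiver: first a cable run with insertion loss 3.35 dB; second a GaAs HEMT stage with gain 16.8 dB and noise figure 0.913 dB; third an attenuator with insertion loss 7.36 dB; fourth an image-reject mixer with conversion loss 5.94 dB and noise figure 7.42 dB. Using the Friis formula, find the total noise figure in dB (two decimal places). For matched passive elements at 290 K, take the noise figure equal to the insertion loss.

Convert to linear (a loss of L dB is a gain of −L dB): F_i = 10^(NF_i/10), G_i = 10^(G_i,dB/10)
  Stage 1: F_1 = 10^(3.35/10) = 2.163, G_1 = 10^(−3.35/10) = 0.4624
  Stage 2: F_2 = 10^(0.913/10) = 1.234, G_2 = 10^(16.8/10) = 47.86
  Stage 3: F_3 = 10^(7.36/10) = 5.445, G_3 = 10^(−7.36/10) = 0.1837
  Stage 4: F_4 = 10^(7.42/10) = 5.521, G_4 = 10^(−5.94/10) = 0.2547
Friis cascade:
  F = 2.163 + (1.234 − 1)/0.4624 + (5.445 − 1)/22.13 + (5.521 − 1)/4.064 = 3.982
NF = 10 log₁₀(3.982) = 6.00 dB

6.00 dB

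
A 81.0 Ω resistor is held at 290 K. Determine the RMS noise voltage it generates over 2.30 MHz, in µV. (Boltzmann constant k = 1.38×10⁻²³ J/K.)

1.73 µV

V_n = √(4kTRB)
4kTRB = 4 × 1.38×10⁻²³ × 290 × 8.10×10¹ × 2.30×10⁶ = 2.98×10⁻¹² V²
V_n = √(2.98×10⁻¹²) = 1.73×10⁻⁶ V = 1.73 µV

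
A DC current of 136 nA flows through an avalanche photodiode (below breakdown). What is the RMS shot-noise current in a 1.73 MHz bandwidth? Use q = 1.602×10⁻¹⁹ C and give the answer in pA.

275 pA

I_n = √(2qI·B)
2qI·B = 2 × 1.602×10⁻¹⁹ × 1.36×10⁻⁷ × 1.73×10⁶ = 7.54×10⁻²⁰ A²
I_n = √(7.54×10⁻²⁰) = 2.75×10⁻¹⁰ A = 275 pA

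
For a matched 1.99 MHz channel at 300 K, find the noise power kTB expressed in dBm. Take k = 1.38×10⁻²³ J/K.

P_n = kTB = 1.38×10⁻²³ × 300 × 1.99×10⁶ = 8.24×10⁻¹⁵ W
In dBm: 10 log₁₀(8.24×10⁻¹⁵ / 10⁻³) = −110.8 dBm

−110.8 dBm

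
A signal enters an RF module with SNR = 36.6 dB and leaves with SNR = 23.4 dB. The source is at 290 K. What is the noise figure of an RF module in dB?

NF (dB) = SNR_in(dB) − SNR_out(dB) when the source is at T₀
NF = 36.6 − 23.4 = 13.2 dB

13.2 dB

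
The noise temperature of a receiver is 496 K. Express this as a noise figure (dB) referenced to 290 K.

4.33 dB

F = 1 + T_e/T₀ = 1 + 496/290 = 2.71034
NF = 10 log₁₀(2.71034) = 4.33 dB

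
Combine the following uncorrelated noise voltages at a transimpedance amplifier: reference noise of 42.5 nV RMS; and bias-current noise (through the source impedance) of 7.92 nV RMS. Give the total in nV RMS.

43.2 nV

Uncorrelated sources add in power (mean-square): V_tot = √(ΣV_i²)
V_tot = √[(4.25×10⁻⁸)² + (7.92×10⁻⁹)²] = 4.32×10⁻⁸ V = 43.2 nV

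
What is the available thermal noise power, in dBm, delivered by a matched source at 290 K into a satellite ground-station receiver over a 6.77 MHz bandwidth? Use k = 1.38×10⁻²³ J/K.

−105.7 dBm

P_n = kTB = 1.38×10⁻²³ × 290 × 6.77×10⁶ = 2.71×10⁻¹⁴ W
In dBm: 10 log₁₀(2.71×10⁻¹⁴ / 10⁻³) = −105.7 dBm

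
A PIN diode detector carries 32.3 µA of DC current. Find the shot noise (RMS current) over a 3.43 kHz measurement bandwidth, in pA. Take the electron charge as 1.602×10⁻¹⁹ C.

I_n = √(2qI·B)
2qI·B = 2 × 1.602×10⁻¹⁹ × 3.23×10⁻⁵ × 3.43×10³ = 3.55×10⁻²⁰ A²
I_n = √(3.55×10⁻²⁰) = 1.88×10⁻¹⁰ A = 188 pA

188 pA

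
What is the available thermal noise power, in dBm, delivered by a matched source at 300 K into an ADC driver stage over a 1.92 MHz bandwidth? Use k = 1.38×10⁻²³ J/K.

P_n = kTB = 1.38×10⁻²³ × 300 × 1.92×10⁶ = 7.95×10⁻¹⁵ W
In dBm: 10 log₁₀(7.95×10⁻¹⁵ / 10⁻³) = −111.0 dBm

−111.0 dBm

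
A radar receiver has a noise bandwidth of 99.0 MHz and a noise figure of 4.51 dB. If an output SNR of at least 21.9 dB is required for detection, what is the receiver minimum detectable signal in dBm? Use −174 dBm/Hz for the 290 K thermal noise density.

−67.6 dBm

Sensitivity = −174 + 10 log₁₀(B) + NF + SNR_min
= −174 + 79.96 + 4.51 + 21.9
= −67.63 dBm → −67.6 dBm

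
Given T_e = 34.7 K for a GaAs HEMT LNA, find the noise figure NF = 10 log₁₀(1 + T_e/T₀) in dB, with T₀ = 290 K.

0.491 dB

F = 1 + T_e/T₀ = 1 + 34.7/290 = 1.11966
NF = 10 log₁₀(1.11966) = 0.491 dB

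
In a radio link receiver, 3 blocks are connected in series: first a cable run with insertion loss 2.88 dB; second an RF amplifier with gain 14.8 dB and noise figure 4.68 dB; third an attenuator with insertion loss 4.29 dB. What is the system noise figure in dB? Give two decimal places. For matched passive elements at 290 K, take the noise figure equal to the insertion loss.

Convert to linear (a loss of L dB is a gain of −L dB): F_i = 10^(NF_i/10), G_i = 10^(G_i,dB/10)
  Stage 1: F_1 = 10^(2.88/10) = 1.941, G_1 = 10^(−2.88/10) = 0.5152
  Stage 2: F_2 = 10^(4.68/10) = 2.938, G_2 = 10^(14.8/10) = 30.20
  Stage 3: F_3 = 10^(4.29/10) = 2.685, G_3 = 10^(−4.29/10) = 0.3724
Friis cascade:
  F = 1.941 + (2.938 − 1)/0.5152 + (2.685 − 1)/15.56 = 5.810
NF = 10 log₁₀(5.810) = 7.64 dB

7.64 dB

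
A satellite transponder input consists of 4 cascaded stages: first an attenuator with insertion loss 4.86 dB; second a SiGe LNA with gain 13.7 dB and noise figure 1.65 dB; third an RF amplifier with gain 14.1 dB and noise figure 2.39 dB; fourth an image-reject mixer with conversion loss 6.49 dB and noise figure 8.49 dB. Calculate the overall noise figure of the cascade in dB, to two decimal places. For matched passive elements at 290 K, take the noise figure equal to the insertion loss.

6.63 dB

Convert to linear (a loss of L dB is a gain of −L dB): F_i = 10^(NF_i/10), G_i = 10^(G_i,dB/10)
  Stage 1: F_1 = 10^(4.86/10) = 3.062, G_1 = 10^(−4.86/10) = 0.3266
  Stage 2: F_2 = 10^(1.65/10) = 1.462, G_2 = 10^(13.7/10) = 23.44
  Stage 3: F_3 = 10^(2.39/10) = 1.734, G_3 = 10^(14.1/10) = 25.70
  Stage 4: F_4 = 10^(8.49/10) = 7.063, G_4 = 10^(−6.49/10) = 0.2244
Friis cascade:
  F = 3.062 + (1.462 − 1)/0.3266 + (1.734 − 1)/7.656 + (7.063 − 1)/196.8 = 4.604
NF = 10 log₁₀(4.604) = 6.63 dB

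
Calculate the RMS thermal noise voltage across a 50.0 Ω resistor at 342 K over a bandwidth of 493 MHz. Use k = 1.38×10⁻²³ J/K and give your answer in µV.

V_n = √(4kTRB)
4kTRB = 4 × 1.38×10⁻²³ × 342 × 5.00×10¹ × 4.93×10⁸ = 4.65×10⁻¹⁰ V²
V_n = √(4.65×10⁻¹⁰) = 2.16×10⁻⁵ V = 21.6 µV

21.6 µV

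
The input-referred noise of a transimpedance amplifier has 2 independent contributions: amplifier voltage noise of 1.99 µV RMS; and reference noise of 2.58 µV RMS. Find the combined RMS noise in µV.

3.26 µV

Uncorrelated sources add in power (mean-square): V_tot = √(ΣV_i²)
V_tot = √[(1.99×10⁻⁶)² + (2.58×10⁻⁶)²] = 3.26×10⁻⁶ V = 3.26 µV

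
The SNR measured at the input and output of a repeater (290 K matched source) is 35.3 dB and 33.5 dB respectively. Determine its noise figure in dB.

1.8 dB

NF (dB) = SNR_in(dB) − SNR_out(dB) when the source is at T₀
NF = 35.3 − 33.5 = 1.8 dB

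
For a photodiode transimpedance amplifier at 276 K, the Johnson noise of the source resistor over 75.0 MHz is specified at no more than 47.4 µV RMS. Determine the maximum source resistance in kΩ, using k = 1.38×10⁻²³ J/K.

1.97 kΩ

Johnson–Nyquist: V_n = √(4kTRB) ⇒ R = V_n² / (4kTB)
4kTB = 4 × 1.38×10⁻²³ × 276 × 7.50×10⁷ = 1.14×10⁻¹²
R = (4.74×10⁻⁵)² / 1.14×10⁻¹² = 1.97×10³ Ω = 1.97 kΩ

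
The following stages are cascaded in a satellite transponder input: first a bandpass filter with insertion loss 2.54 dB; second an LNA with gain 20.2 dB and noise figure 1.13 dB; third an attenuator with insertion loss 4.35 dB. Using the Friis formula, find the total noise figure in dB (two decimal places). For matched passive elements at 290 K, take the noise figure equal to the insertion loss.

3.72 dB

Convert to linear (a loss of L dB is a gain of −L dB): F_i = 10^(NF_i/10), G_i = 10^(G_i,dB/10)
  Stage 1: F_1 = 10^(2.54/10) = 1.795, G_1 = 10^(−2.54/10) = 0.5572
  Stage 2: F_2 = 10^(1.13/10) = 1.297, G_2 = 10^(20.2/10) = 104.7
  Stage 3: F_3 = 10^(4.35/10) = 2.723, G_3 = 10^(−4.35/10) = 0.3673
Friis cascade:
  F = 1.795 + (1.297 − 1)/0.5572 + (2.723 − 1)/58.34 = 2.358
NF = 10 log₁₀(2.358) = 3.72 dB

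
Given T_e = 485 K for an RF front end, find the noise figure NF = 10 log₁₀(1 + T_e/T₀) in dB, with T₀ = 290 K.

4.27 dB

F = 1 + T_e/T₀ = 1 + 485/290 = 2.67241
NF = 10 log₁₀(2.67241) = 4.27 dB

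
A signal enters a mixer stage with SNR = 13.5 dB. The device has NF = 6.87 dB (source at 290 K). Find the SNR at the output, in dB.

By definition F = SNR_in/SNR_out, so in dB: SNR_out = SNR_in − NF
SNR_out = 13.5 − 6.87 = 6.63 dB

6.63 dB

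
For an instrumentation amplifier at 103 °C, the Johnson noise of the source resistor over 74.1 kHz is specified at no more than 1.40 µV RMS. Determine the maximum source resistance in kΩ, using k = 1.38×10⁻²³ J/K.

T = 103 °C + 273.15 = 376.15 K
Johnson–Nyquist: V_n = √(4kTRB) ⇒ R = V_n² / (4kTB)
4kTB = 4 × 1.38×10⁻²³ × 376.15 × 7.41×10⁴ = 1.54×10⁻¹⁵
R = (1.40×10⁻⁶)² / 1.54×10⁻¹⁵ = 1.27×10³ Ω = 1.27 kΩ

1.27 kΩ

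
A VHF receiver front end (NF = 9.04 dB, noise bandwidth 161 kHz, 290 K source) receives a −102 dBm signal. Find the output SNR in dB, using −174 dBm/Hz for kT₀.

Noise floor: N = −174 + 10 log₁₀(B) + NF
10 log₁₀(1.61×10⁵) = 52.07 dB
N = −174 + 52.07 + 9.04 = −112.89 dBm
SNR = P_sig − N = −102 − (−112.89) = 10.89 dB → 10.9 dB

10.9 dB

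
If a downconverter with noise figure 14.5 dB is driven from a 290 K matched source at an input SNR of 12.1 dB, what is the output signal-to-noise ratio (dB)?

−2.4 dB

By definition F = SNR_in/SNR_out, so in dB: SNR_out = SNR_in − NF
SNR_out = 12.1 − 14.5 = −2.4 dB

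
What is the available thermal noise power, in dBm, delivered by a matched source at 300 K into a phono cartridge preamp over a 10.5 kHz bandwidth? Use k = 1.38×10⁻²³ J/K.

−133.6 dBm

P_n = kTB = 1.38×10⁻²³ × 300 × 1.05×10⁴ = 4.35×10⁻¹⁷ W
In dBm: 10 log₁₀(4.35×10⁻¹⁷ / 10⁻³) = −133.6 dBm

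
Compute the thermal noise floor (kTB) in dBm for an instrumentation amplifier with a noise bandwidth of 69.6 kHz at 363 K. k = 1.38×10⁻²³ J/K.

P_n = kTB = 1.38×10⁻²³ × 363 × 6.96×10⁴ = 3.49×10⁻¹⁶ W
In dBm: 10 log₁₀(3.49×10⁻¹⁶ / 10⁻³) = −124.6 dBm

−124.6 dBm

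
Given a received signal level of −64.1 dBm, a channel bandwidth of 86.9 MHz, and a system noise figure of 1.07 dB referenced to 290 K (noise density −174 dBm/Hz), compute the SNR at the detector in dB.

Noise floor: N = −174 + 10 log₁₀(B) + NF
10 log₁₀(8.69×10⁷) = 79.39 dB
N = −174 + 79.39 + 1.07 = −93.54 dBm
SNR = P_sig − N = −64.1 − (−93.54) = 29.44 dB → 29.4 dB

29.4 dB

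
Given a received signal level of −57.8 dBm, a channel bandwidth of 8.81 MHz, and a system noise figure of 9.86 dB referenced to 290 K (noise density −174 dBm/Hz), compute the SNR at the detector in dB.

Noise floor: N = −174 + 10 log₁₀(B) + NF
10 log₁₀(8.81×10⁶) = 69.45 dB
N = −174 + 69.45 + 9.86 = −94.69 dBm
SNR = P_sig − N = −57.8 − (−94.69) = 36.89 dB → 36.9 dB

36.9 dB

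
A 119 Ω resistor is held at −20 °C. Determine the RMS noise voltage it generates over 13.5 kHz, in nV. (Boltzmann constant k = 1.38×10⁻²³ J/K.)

150 nV

T = −20 °C + 273.15 = 253.15 K
V_n = √(4kTRB)
4kTRB = 4 × 1.38×10⁻²³ × 253.15 × 1.19×10² × 1.35×10⁴ = 2.24×10⁻¹⁴ V²
V_n = √(2.24×10⁻¹⁴) = 1.50×10⁻⁷ V = 150 nV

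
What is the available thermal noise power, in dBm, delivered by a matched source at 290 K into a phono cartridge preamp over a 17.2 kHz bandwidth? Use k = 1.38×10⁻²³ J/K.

P_n = kTB = 1.38×10⁻²³ × 290 × 1.72×10⁴ = 6.88×10⁻¹⁷ W
In dBm: 10 log₁₀(6.88×10⁻¹⁷ / 10⁻³) = −131.6 dBm

−131.6 dBm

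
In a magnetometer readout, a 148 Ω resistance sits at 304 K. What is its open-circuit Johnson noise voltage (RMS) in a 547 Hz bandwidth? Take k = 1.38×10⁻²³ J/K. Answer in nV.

V_n = √(4kTRB)
4kTRB = 4 × 1.38×10⁻²³ × 304 × 1.48×10² × 5.47×10² = 1.36×10⁻¹⁵ V²
V_n = √(1.36×10⁻¹⁵) = 3.69×10⁻⁸ V = 36.9 nV

36.9 nV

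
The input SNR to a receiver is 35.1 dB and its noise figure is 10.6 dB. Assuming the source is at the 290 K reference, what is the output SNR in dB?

By definition F = SNR_in/SNR_out, so in dB: SNR_out = SNR_in − NF
SNR_out = 35.1 − 10.6 = 24.5 dB

24.5 dB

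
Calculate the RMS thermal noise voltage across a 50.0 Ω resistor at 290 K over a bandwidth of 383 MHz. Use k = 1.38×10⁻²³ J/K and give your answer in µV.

17.5 µV

V_n = √(4kTRB)
4kTRB = 4 × 1.38×10⁻²³ × 290 × 5.00×10¹ × 3.83×10⁸ = 3.07×10⁻¹⁰ V²
V_n = √(3.07×10⁻¹⁰) = 1.75×10⁻⁵ V = 17.5 µV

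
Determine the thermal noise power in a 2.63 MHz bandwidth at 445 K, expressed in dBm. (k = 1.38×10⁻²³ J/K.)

P_n = kTB = 1.38×10⁻²³ × 445 × 2.63×10⁶ = 1.62×10⁻¹⁴ W
In dBm: 10 log₁₀(1.62×10⁻¹⁴ / 10⁻³) = −107.9 dBm

−107.9 dBm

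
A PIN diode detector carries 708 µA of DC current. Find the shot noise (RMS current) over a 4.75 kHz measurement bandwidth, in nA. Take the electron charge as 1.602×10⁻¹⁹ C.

1.04 nA

I_n = √(2qI·B)
2qI·B = 2 × 1.602×10⁻¹⁹ × 7.08×10⁻⁴ × 4.75×10³ = 1.08×10⁻¹⁸ A²
I_n = √(1.08×10⁻¹⁸) = 1.04×10⁻⁹ A = 1.04 nA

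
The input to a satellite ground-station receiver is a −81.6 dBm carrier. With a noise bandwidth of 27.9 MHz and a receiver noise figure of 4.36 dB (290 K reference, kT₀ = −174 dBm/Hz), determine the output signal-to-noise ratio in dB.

Noise floor: N = −174 + 10 log₁₀(B) + NF
10 log₁₀(2.79×10⁷) = 74.46 dB
N = −174 + 74.46 + 4.36 = −95.18 dBm
SNR = P_sig − N = −81.6 − (−95.18) = 13.58 dB → 13.6 dB

13.6 dB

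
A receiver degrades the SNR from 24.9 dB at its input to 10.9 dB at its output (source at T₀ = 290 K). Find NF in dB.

14.0 dB

NF (dB) = SNR_in(dB) − SNR_out(dB) when the source is at T₀
NF = 24.9 − 10.9 = 14.0 dB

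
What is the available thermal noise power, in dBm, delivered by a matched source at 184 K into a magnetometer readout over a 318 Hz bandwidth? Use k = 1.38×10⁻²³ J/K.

−150.9 dBm

P_n = kTB = 1.38×10⁻²³ × 184 × 3.18×10² = 8.07×10⁻¹⁹ W
In dBm: 10 log₁₀(8.07×10⁻¹⁹ / 10⁻³) = −150.9 dBm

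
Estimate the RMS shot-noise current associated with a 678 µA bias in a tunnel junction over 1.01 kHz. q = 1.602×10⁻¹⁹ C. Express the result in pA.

468 pA

I_n = √(2qI·B)
2qI·B = 2 × 1.602×10⁻¹⁹ × 6.78×10⁻⁴ × 1.01×10³ = 2.19×10⁻¹⁹ A²
I_n = √(2.19×10⁻¹⁹) = 4.68×10⁻¹⁰ A = 468 pA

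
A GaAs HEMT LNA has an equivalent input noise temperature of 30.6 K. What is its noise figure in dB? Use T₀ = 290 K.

F = 1 + T_e/T₀ = 1 + 30.6/290 = 1.10552
NF = 10 log₁₀(1.10552) = 0.436 dB

0.436 dB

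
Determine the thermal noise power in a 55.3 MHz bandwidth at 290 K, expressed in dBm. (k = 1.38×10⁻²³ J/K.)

P_n = kTB = 1.38×10⁻²³ × 290 × 5.53×10⁷ = 2.21×10⁻¹³ W
In dBm: 10 log₁₀(2.21×10⁻¹³ / 10⁻³) = −96.5 dBm

−96.5 dBm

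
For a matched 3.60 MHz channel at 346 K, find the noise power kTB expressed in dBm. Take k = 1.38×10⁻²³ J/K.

−107.6 dBm

P_n = kTB = 1.38×10⁻²³ × 346 × 3.60×10⁶ = 1.72×10⁻¹⁴ W
In dBm: 10 log₁₀(1.72×10⁻¹⁴ / 10⁻³) = −107.6 dBm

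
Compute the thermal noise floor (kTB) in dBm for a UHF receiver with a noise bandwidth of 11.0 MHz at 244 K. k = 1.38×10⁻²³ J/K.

−104.3 dBm

P_n = kTB = 1.38×10⁻²³ × 244 × 1.10×10⁷ = 3.70×10⁻¹⁴ W
In dBm: 10 log₁₀(3.70×10⁻¹⁴ / 10⁻³) = −104.3 dBm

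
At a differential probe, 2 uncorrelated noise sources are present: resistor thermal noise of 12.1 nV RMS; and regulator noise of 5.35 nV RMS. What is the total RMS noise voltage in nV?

13.2 nV

Uncorrelated sources add in power (mean-square): V_tot = √(ΣV_i²)
V_tot = √[(1.21×10⁻⁸)² + (5.35×10⁻⁹)²] = 1.32×10⁻⁸ V = 13.2 nV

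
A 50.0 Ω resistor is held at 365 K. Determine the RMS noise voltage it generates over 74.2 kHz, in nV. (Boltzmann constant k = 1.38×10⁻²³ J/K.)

273 nV

V_n = √(4kTRB)
4kTRB = 4 × 1.38×10⁻²³ × 365 × 5.00×10¹ × 7.42×10⁴ = 7.47×10⁻¹⁴ V²
V_n = √(7.47×10⁻¹⁴) = 2.73×10⁻⁷ V = 273 nV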